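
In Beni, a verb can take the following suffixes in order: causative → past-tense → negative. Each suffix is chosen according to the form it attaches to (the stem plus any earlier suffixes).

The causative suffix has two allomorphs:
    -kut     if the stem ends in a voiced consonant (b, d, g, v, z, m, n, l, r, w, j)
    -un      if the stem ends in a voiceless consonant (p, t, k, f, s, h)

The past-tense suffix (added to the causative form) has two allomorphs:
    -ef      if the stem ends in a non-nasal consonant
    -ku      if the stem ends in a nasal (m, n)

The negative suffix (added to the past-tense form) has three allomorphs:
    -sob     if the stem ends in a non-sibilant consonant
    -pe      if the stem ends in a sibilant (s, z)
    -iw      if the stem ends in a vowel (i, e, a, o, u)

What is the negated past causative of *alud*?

aludkutefsob

The final consonant of *alud* is /d/, which is voiced, so the causative suffix is -kut, giving *aludkut*.
The final consonant of the causative form *aludkut* is /t/, which is non-nasal, so the past-tense suffix is -ef, giving *aludkutef*.
The past-tense form *aludkutef*: final sound = /f/, a non-sibilant consonant → -sob → *aludkutefsob*.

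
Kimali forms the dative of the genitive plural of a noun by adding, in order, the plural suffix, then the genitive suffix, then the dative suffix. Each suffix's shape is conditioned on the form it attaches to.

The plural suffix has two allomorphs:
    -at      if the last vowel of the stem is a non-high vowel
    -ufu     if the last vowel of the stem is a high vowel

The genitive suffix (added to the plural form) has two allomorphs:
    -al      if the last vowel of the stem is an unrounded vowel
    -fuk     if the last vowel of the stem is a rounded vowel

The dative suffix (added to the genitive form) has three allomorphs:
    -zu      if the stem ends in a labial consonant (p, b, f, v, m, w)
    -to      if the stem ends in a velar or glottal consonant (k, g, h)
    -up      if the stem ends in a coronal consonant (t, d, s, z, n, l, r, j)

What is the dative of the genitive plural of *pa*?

The last vowel of *pa* is /a/, which is a non-high vowel, so the plural suffix is -at, giving *paat*.
The plural form *paat*: last vowel = /a/, an unrounded vowel → -al → *paatal*.
The final consonant of the genitive form *paatal* is /l/, which is coronal, so the dative suffix is -up, giving *paatalup*.

paatalup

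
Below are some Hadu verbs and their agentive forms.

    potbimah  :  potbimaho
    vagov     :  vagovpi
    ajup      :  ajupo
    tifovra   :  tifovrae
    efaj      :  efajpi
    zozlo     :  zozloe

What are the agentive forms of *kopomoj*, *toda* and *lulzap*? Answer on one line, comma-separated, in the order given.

kopomojpi, todae, lulzapo

Looking at the final sound of each stem: -o when the stem ends in a voiceless consonant (*potbimah*, *ajup*); -pi when the stem ends in a voiced consonant (*vagov*, *efaj*); -e when the stem ends in a vowel (*tifovra*, *zozlo*).
Since the final sound of *kopomoj* is /j/ (a voiced consonant), it takes -pi, giving *kopomojpi*.
The final sound of *toda* is /a/, which is a vowel, so the suffix is -e, giving *todae*.
The final sound of *lulzap* is /p/, which is a voiceless consonant, so the suffix is -o, giving *lulzapo*.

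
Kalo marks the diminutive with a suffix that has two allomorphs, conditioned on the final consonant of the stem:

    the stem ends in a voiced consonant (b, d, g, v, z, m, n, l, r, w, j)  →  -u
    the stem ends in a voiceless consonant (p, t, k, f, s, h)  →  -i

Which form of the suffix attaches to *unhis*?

*unhis*: final consonant = /s/, voiceless → -i.

-i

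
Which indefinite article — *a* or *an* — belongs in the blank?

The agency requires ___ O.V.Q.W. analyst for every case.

The indefinite article is chosen by the initial *sound* of the following word, not its spelling.
The initialism *O.V.Q.W.* is read letter by letter; the first letter, O, is pronounced /oʊ/, which begins with a vowel sound.
So the article is *an*: The agency requires an O.V.Q.W. analyst for every case.

an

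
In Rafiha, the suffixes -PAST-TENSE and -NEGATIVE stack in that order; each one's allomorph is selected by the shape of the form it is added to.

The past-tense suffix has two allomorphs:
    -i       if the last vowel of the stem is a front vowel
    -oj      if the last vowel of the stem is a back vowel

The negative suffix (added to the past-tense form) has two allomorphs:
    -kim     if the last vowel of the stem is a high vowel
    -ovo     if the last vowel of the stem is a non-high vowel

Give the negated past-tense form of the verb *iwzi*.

Since the last vowel of *iwzi* is /i/ (a front vowel), it takes -i, giving *iwzii*.
The past-tense form *iwzii* — last vowel /i/ (a high vowel) → -kim → *iwziikim*.

iwziikim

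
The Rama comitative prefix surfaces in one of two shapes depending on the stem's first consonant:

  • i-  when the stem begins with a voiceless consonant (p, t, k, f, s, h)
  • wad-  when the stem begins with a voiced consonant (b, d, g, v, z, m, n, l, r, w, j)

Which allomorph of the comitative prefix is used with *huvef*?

Since the first consonant of *huvef* is /h/ (voiceless), it takes i-.

i-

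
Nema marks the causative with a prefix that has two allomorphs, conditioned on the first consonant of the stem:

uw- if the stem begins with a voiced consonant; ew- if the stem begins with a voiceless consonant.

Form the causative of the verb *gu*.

*gu* — first consonant /g/ (voiced) → uw- → *uwgu*.

uwgu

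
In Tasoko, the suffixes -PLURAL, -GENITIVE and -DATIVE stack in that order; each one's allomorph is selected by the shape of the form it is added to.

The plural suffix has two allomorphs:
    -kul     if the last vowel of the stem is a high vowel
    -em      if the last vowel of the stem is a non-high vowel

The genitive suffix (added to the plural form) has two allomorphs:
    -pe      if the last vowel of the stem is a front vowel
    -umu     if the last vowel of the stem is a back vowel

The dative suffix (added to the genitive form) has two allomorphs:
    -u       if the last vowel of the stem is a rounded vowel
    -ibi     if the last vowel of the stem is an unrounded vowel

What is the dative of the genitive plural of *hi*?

hikulumuu

*hi*: last vowel = /i/, a high vowel → -kul → *hikul*.
The last vowel of the plural form *hikul* is /u/, which is a back vowel, so the genitive suffix is -umu, giving *hikulumu*.
The genitive form *hikulumu* — last vowel /u/ (a rounded vowel) → -u → *hikulumuu*.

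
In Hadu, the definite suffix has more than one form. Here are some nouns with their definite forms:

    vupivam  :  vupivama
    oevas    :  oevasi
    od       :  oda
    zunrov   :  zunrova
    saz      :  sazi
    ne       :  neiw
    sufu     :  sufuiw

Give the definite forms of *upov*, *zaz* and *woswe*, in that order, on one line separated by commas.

upova, zazi, wosweiw

Looking at the final sound of each stem: -i when the stem ends in a sibilant (*oevas*, *saz*); -a when the stem ends in a non-sibilant consonant (*vupivam*, *od*, *zunrov*); -iw when the stem ends in a vowel (*ne*, *sufu*).
*upov* — final sound /v/ (a non-sibilant consonant) → -a → *upova*.
*zaz* — final sound /z/ (a sibilant) → -i → *zazi*.
Since the final sound of *woswe* is /e/ (a vowel), it takes -iw, giving *wosweiw*.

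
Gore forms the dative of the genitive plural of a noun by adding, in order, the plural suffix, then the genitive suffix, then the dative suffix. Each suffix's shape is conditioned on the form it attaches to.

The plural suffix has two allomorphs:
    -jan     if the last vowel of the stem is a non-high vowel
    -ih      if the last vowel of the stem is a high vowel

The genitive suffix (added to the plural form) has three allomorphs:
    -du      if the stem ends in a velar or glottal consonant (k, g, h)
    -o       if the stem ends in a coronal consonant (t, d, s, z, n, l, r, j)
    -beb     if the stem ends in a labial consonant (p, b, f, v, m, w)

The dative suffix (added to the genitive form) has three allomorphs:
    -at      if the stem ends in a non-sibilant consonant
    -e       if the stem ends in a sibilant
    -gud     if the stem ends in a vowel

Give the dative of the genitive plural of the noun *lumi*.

lumiihdugud

*lumi* — last vowel /i/ (a high vowel) → -ih → *lumiih*.
The plural form *lumiih* — final consonant /h/ (velar/glottal) → -du → *lumiihdu*.
The genitive form *lumiihdu*: final sound = /u/, a vowel → -gud → *lumiihdugud*.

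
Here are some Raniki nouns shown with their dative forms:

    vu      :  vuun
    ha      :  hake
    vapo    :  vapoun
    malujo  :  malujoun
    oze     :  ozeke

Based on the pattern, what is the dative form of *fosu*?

fosuun

The alternation tracks the last vowel of the stem — -un when the last vowel of the stem is a rounded vowel (*vu*, *vapo*, *malujo*); -ke when the last vowel of the stem is an unrounded vowel (*ha*, *oze*).
The last vowel of *fosu* is /u/, which is a rounded vowel, so the suffix is -un, giving *fosuun*.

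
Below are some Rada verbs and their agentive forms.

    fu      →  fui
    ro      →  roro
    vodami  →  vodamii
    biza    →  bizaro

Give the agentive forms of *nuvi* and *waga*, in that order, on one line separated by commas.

The pattern is height harmony: -i when the last vowel of the stem is a high vowel (*fu*, *vodami*); -ro when the last vowel of the stem is a non-high vowel (*ro*, *biza*).
The last vowel of *nuvi* is /i/, which is a high vowel, so the suffix is -i, giving *nuvii*.
*waga* — last vowel /a/ (a non-high vowel) → -ro → *wagaro*.

nuvii, wagaro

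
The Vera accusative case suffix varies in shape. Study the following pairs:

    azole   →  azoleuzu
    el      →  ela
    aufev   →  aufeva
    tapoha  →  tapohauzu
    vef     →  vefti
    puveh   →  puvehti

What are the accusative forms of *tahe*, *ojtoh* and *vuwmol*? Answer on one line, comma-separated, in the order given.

The alternation tracks the final sound of the stem — -ti when the stem ends in a voiceless consonant (*vef*, *puveh*); -a when the stem ends in a voiced consonant (*el*, *aufev*); -uzu when the stem ends in a vowel (*azole*, *tapoha*).
The final sound of *tahe* is /e/, which is a vowel, so the suffix is -uzu, giving *taheuzu*.
*ojtoh*: final sound = /h/, a voiceless consonant → -ti → *ojtohti*.
The final sound of *vuwmol* is /l/, which is a voiced consonant, so the suffix is -a, giving *vuwmola*.

taheuzu, ojtohti, vuwmola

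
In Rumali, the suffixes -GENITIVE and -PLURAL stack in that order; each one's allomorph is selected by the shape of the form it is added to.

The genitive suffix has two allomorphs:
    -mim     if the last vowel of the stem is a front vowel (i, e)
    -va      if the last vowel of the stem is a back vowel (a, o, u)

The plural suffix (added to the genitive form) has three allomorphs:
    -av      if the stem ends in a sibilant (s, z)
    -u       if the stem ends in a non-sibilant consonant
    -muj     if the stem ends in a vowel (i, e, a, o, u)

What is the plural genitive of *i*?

imimu

*i*: last vowel = /i/, a front vowel → -mim → *imim*.
Since the final sound of the genitive form *imim* is /m/ (a non-sibilant consonant), it takes -u, giving *imimu*.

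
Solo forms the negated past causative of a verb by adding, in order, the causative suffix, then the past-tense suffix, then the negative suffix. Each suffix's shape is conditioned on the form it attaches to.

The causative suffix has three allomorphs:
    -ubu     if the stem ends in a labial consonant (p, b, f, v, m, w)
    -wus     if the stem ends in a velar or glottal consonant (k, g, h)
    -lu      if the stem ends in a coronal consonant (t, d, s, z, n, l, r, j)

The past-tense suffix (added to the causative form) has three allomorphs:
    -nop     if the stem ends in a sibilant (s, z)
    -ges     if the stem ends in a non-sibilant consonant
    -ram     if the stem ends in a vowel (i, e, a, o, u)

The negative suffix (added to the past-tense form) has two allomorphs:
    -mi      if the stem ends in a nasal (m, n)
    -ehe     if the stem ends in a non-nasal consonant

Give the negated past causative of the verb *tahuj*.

The final consonant of *tahuj* is /j/, which is coronal, so the causative suffix is -lu, giving *tahujlu*.
The causative form *tahujlu* — final sound /u/ (a vowel) → -ram → *tahujluram*.
The past-tense form *tahujluram*: final consonant = /m/, a nasal → -mi → *tahujlurammi*.

tahujlurammi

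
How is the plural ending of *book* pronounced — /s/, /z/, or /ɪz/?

The stem *book* ends in a voiceless non-sibilant consonant.
The plural suffix surfaces as /ɪz/ after sibilants, /s/ after other voiceless consonants, and /z/ after other voiced sounds.
So the plural -s on *book* is pronounced /s/.

/s/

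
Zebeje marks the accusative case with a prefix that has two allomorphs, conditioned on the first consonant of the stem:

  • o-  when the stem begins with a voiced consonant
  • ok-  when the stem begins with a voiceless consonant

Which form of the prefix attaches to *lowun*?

o-

*lowun* — first consonant /l/ (voiced) → o-.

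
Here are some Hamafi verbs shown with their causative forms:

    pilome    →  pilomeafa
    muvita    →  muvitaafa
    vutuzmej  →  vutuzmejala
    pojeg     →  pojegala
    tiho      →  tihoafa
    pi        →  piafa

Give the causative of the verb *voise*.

The suffix is conditioned by the final sound: -ala when the stem ends in a consonant (*vutuzmej*, *pojeg*); -afa when the stem ends in a vowel (*pilome*, *muvita*, *tiho*, *pi*).
*voise*: final sound = /e/, a vowel → -afa → *voiseafa*.

voiseafa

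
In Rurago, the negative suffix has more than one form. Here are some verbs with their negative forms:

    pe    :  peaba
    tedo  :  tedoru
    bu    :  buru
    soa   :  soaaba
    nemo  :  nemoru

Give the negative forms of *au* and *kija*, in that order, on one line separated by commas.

The suffix is conditioned by the last vowel: -ru when the last vowel of the stem is a rounded vowel (*tedo*, *bu*, *nemo*); -aba when the last vowel of the stem is an unrounded vowel (*pe*, *soa*).
The last vowel of *au* is /u/, which is a rounded vowel, so the suffix is -ru, giving *auru*.
*kija* — last vowel /a/ (an unrounded vowel) → -aba → *kijaaba*.

auru, kijaaba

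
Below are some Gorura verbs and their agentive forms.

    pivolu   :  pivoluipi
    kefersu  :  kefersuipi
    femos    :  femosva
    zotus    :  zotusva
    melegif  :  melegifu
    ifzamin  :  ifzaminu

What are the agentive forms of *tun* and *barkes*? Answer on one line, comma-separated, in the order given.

The pattern is sibilance of the final sound: -va when the stem ends in a sibilant (*femos*, *zotus*); -u when the stem ends in a non-sibilant consonant (*melegif*, *ifzamin*); -ipi when the stem ends in a vowel (*pivolu*, *kefersu*).
*tun* — final sound /n/ (a non-sibilant consonant) → -u → *tunu*.
Since the final sound of *barkes* is /s/ (a sibilant), it takes -va, giving *barkesva*.

tunu, barkesva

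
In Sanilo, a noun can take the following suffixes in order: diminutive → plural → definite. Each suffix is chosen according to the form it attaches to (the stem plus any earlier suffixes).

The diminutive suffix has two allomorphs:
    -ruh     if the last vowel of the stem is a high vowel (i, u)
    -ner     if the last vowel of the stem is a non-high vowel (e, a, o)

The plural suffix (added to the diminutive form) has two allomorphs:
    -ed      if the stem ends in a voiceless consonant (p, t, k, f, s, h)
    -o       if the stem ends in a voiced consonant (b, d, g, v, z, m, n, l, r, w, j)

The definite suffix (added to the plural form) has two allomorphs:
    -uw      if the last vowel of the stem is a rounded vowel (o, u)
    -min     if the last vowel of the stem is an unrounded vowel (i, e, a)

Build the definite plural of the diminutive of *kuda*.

kudanerouw

*kuda*: last vowel = /a/, a non-high vowel → -ner → *kudaner*.
The diminutive form *kudaner*: final consonant = /r/, voiced → -o → *kudanero*.
The plural form *kudanero* — last vowel /o/ (a rounded vowel) → -uw → *kudanerouw*.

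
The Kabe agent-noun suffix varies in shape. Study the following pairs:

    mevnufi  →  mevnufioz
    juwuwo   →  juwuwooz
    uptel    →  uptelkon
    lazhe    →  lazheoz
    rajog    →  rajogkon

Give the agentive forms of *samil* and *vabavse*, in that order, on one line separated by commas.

samilkon, vabavseoz

The suffix is conditioned by the final sound: -kon when the stem ends in a consonant (*uptel*, *rajog*); -oz when the stem ends in a vowel (*mevnufi*, *juwuwo*, *lazhe*).
Since the final sound of *samil* is /l/ (a consonant), it takes -kon, giving *samilkon*.
*vabavse*: final sound = /e/, a vowel → -oz → *vabavseoz*.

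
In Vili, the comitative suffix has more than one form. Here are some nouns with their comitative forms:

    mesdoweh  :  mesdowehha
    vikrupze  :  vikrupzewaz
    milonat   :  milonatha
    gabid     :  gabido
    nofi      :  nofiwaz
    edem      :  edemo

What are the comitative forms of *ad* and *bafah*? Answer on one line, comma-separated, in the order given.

The pattern is voicing of the final sound: -ha when the stem ends in a voiceless consonant (*mesdoweh*, *milonat*); -o when the stem ends in a voiced consonant (*gabid*, *edem*); -waz when the stem ends in a vowel (*vikrupze*, *nofi*).
Since the final sound of *ad* is /d/ (a voiced consonant), it takes -o, giving *ado*.
Since the final sound of *bafah* is /h/ (a voiceless consonant), it takes -ha, giving *bafahha*.

ado, bafahha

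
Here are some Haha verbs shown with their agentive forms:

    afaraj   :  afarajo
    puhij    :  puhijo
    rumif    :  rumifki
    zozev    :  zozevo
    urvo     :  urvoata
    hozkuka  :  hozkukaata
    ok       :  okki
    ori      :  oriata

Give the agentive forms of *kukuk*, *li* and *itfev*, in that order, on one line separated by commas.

Looking at the final sound of each stem: -ki when the stem ends in a voiceless consonant (*rumif*, *ok*); -o when the stem ends in a voiced consonant (*afaraj*, *puhij*, *zozev*); -ata when the stem ends in a vowel (*urvo*, *hozkuka*, *ori*).
*kukuk*: final sound = /k/, a voiceless consonant → -ki → *kukukki*.
*li*: final sound = /i/, a vowel → -ata → *liata*.
*itfev* — final sound /v/ (a voiced consonant) → -o → *itfevo*.

kukukki, liata, itfevo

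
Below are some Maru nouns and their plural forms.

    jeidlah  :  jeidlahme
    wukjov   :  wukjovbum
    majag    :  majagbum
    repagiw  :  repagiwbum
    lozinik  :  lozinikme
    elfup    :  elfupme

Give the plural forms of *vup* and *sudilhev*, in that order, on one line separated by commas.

vupme, sudilhevbum

The suffix is conditioned by the final consonant: -me when the stem ends in a voiceless consonant (*jeidlah*, *lozinik*, *elfup*); -bum when the stem ends in a voiced consonant (*wukjov*, *majag*, *repagiw*).
Since the final consonant of *vup* is /p/ (voiceless), it takes -me, giving *vupme*.
The final consonant of *sudilhev* is /v/, which is voiced, so the suffix is -bum, giving *sudilhevbum*.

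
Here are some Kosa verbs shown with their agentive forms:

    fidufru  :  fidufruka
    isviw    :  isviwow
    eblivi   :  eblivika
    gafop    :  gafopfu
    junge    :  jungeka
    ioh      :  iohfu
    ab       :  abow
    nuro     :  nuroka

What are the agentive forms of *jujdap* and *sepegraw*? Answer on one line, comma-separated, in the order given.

The alternation tracks the final sound of the stem — -fu when the stem ends in a voiceless consonant (*gafop*, *ioh*); -ow when the stem ends in a voiced consonant (*isviw*, *ab*); -ka when the stem ends in a vowel (*fidufru*, *eblivi*, *junge*, *nuro*).
Since the final sound of *jujdap* is /p/ (a voiceless consonant), it takes -fu, giving *jujdapfu*.
*sepegraw* — final sound /w/ (a voiced consonant) → -ow → *sepegrawow*.

jujdapfu, sepegrawow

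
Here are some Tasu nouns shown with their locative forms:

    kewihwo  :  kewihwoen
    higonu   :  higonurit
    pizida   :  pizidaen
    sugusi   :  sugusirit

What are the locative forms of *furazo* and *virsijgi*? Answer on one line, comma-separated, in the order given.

Looking at the last vowel of each stem: -rit when the last vowel of the stem is a high vowel (*higonu*, *sugusi*); -en when the last vowel of the stem is a non-high vowel (*kewihwo*, *pizida*).
Since the last vowel of *furazo* is /o/ (a non-high vowel), it takes -en, giving *furazoen*.
*virsijgi* — last vowel /i/ (a high vowel) → -rit → *virsijgirit*.

furazoen, virsijgirit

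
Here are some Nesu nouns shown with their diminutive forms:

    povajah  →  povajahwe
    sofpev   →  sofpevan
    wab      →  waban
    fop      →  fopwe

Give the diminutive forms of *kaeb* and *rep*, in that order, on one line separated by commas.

Looking at the final consonant of each stem: -we when the stem ends in a voiceless consonant (*povajah*, *fop*); -an when the stem ends in a voiced consonant (*sofpev*, *wab*).
*kaeb* — final consonant /b/ (voiced) → -an → *kaeban*.
*rep* — final consonant /p/ (voiceless) → -we → *repwe*.

kaeban, repwe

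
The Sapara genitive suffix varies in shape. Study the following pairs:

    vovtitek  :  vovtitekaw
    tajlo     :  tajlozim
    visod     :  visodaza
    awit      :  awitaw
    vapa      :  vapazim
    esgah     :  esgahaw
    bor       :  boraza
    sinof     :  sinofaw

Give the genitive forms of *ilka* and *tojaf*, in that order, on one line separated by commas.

ilkazim, tojafaw

The suffix is conditioned by the final sound: -aw when the stem ends in a voiceless consonant (*vovtitek*, *awit*, *esgah*, *sinof*); -aza when the stem ends in a voiced consonant (*visod*, *bor*); -zim when the stem ends in a vowel (*tajlo*, *vapa*).
Since the final sound of *ilka* is /a/ (a vowel), it takes -zim, giving *ilkazim*.
Since the final sound of *tojaf* is /f/ (a voiceless consonant), it takes -aw, giving *tojafaw*.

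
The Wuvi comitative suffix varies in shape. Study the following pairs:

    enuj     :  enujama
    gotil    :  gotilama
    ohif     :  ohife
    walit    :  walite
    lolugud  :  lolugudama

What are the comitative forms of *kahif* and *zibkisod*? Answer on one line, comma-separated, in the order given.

kahife, zibkisodama

The pattern is voicing of the final consonant: -e when the stem ends in a voiceless consonant (*ohif*, *walit*); -ama when the stem ends in a voiced consonant (*enuj*, *gotil*, *lolugud*).
Since the final consonant of *kahif* is /f/ (voiceless), it takes -e, giving *kahife*.
The final consonant of *zibkisod* is /d/, which is voiced, so the suffix is -ama, giving *zibkisodama*.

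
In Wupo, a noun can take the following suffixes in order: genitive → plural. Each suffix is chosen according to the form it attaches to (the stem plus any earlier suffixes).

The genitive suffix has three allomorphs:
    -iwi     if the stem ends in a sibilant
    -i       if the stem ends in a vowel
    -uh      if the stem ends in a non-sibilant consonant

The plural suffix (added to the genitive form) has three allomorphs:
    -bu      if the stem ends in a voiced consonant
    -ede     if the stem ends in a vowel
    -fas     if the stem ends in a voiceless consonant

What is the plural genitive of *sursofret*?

sursofretuhfas

Since the final sound of *sursofret* is /t/ (a non-sibilant consonant), it takes -uh, giving *sursofretuh*.
The genitive form *sursofretuh* — final sound /h/ (a voiceless consonant) → -fas → *sursofretuhfas*.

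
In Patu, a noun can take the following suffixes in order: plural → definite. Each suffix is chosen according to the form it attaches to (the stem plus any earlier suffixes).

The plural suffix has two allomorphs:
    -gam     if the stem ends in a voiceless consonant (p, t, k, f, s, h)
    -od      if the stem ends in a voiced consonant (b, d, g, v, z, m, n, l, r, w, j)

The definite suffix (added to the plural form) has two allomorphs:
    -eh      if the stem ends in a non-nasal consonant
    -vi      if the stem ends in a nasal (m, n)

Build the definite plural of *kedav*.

The final consonant of *kedav* is /v/, which is voiced, so the plural suffix is -od, giving *kedavod*.
Since the final consonant of the plural form *kedavod* is /d/ (non-nasal), it takes -eh, giving *kedavodeh*.

kedavodeh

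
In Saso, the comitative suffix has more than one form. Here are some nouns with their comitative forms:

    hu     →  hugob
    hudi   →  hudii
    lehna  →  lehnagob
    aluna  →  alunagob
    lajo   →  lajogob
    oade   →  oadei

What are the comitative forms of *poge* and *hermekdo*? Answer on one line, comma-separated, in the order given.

The alternation tracks the last vowel of the stem — -i when the last vowel of the stem is a front vowel (*hudi*, *oade*); -gob when the last vowel of the stem is a back vowel (*hu*, *lehna*, *aluna*, *lajo*).
*poge* — last vowel /e/ (a front vowel) → -i → *pogei*.
*hermekdo* — last vowel /o/ (a back vowel) → -gob → *hermekdogob*.

pogei, hermekdogob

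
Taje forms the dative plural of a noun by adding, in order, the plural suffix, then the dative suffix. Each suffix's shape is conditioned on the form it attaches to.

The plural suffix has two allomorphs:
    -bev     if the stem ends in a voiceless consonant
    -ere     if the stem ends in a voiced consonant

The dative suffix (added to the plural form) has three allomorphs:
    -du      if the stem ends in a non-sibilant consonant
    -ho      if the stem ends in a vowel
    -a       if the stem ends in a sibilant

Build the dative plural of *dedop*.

The final consonant of *dedop* is /p/, which is voiceless, so the plural suffix is -bev, giving *dedopbev*.
The plural form *dedopbev* — final sound /v/ (a non-sibilant consonant) → -du → *dedopbevdu*.

dedopbevdu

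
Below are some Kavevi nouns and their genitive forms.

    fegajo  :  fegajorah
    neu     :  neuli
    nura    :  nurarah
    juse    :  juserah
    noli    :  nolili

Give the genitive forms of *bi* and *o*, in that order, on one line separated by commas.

bili, orah

Looking at the last vowel of each stem: -li when the last vowel of the stem is a high vowel (*neu*, *noli*); -rah when the last vowel of the stem is a non-high vowel (*fegajo*, *nura*, *juse*).
Since the last vowel of *bi* is /i/ (a high vowel), it takes -li, giving *bili*.
Since the last vowel of *o* is /o/ (a non-high vowel), it takes -rah, giving *orah*.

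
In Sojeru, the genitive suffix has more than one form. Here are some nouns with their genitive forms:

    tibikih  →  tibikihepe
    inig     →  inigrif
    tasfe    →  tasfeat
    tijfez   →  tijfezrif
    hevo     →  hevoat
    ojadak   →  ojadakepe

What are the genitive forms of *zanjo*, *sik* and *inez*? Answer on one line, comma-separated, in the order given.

zanjoat, sikepe, inezrif

The pattern is voicing of the final sound: -epe when the stem ends in a voiceless consonant (*tibikih*, *ojadak*); -rif when the stem ends in a voiced consonant (*inig*, *tijfez*); -at when the stem ends in a vowel (*tasfe*, *hevo*).
*zanjo*: final sound = /o/, a vowel → -at → *zanjoat*.
*sik*: final sound = /k/, a voiceless consonant → -epe → *sikepe*.
The final sound of *inez* is /z/, which is a voiced consonant, so the suffix is -rif, giving *inezrif*.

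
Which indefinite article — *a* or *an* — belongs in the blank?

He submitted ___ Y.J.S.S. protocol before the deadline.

The indefinite article is chosen by the initial *sound* of the following word, not its spelling.
The initialism *Y.J.S.S.* is read letter by letter; the first letter, Y, is pronounced /waɪ/, which begins with a consonant sound.
So the article is *a*: He submitted a Y.J.S.S. protocol before the deadline.

a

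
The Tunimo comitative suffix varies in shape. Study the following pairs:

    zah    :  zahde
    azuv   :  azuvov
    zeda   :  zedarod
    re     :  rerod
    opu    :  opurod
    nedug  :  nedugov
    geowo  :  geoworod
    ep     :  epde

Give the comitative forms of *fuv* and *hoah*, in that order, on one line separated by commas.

fuvov, hoahde

The suffix is conditioned by the final sound: -de when the stem ends in a voiceless consonant (*zah*, *ep*); -ov when the stem ends in a voiced consonant (*azuv*, *nedug*); -rod when the stem ends in a vowel (*zeda*, *re*, *opu*, *geowo*).
Since the final sound of *fuv* is /v/ (a voiced consonant), it takes -ov, giving *fuvov*.
*hoah*: final sound = /h/, a voiceless consonant → -de → *hoahde*.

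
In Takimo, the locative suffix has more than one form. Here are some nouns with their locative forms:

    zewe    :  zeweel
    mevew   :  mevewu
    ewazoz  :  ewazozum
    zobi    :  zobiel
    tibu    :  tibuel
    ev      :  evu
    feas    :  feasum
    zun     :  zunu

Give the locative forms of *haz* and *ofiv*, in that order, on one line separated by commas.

hazum, ofivu

The suffix is conditioned by the final sound: -um when the stem ends in a sibilant (*ewazoz*, *feas*); -u when the stem ends in a non-sibilant consonant (*mevew*, *ev*, *zun*); -el when the stem ends in a vowel (*zewe*, *zobi*, *tibu*).
*haz* — final sound /z/ (a sibilant) → -um → *hazum*.
*ofiv* — final sound /v/ (a non-sibilant consonant) → -u → *ofivu*.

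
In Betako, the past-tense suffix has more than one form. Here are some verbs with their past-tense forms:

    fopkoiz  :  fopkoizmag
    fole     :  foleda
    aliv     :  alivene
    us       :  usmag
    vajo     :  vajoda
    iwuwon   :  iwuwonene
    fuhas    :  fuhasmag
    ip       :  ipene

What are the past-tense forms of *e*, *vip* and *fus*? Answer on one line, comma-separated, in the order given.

The suffix is conditioned by the final sound: -mag when the stem ends in a sibilant (*fopkoiz*, *us*, *fuhas*); -ene when the stem ends in a non-sibilant consonant (*aliv*, *iwuwon*, *ip*); -da when the stem ends in a vowel (*fole*, *vajo*).
*e* — final sound /e/ (a vowel) → -da → *eda*.
The final sound of *vip* is /p/, which is a non-sibilant consonant, so the suffix is -ene, giving *vipene*.
Since the final sound of *fus* is /s/ (a sibilant), it takes -mag, giving *fusmag*.

eda, vipene, fusmag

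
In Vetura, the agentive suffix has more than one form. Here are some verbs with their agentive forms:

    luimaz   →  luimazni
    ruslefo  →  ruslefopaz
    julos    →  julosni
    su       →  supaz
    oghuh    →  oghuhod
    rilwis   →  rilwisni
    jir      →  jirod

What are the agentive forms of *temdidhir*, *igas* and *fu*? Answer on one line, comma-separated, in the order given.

The suffix is conditioned by the final sound: -ni when the stem ends in a sibilant (*luimaz*, *julos*, *rilwis*); -od when the stem ends in a non-sibilant consonant (*oghuh*, *jir*); -paz when the stem ends in a vowel (*ruslefo*, *su*).
*temdidhir*: final sound = /r/, a non-sibilant consonant → -od → *temdidhirod*.
The final sound of *igas* is /s/, which is a sibilant, so the suffix is -ni, giving *igasni*.
Since the final sound of *fu* is /u/ (a vowel), it takes -paz, giving *fupaz*.

temdidhirod, igasni, fupaz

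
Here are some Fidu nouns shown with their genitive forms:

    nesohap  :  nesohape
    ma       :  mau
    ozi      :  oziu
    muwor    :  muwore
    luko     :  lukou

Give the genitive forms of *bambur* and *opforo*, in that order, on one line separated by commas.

bambure, opforou

The pattern is consonant vs. vowel: -e when the stem ends in a consonant (*nesohap*, *muwor*); -u when the stem ends in a vowel (*ma*, *ozi*, *luko*).
*bambur* — final sound /r/ (a consonant) → -e → *bambure*.
*opforo*: final sound = /o/, a vowel → -u → *opforou*.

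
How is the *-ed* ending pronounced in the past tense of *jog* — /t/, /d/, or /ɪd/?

/d/

The stem *jog* ends in a voiced sound other than /d/.
The -ed suffix is realized as /ɪd/ after /t, d/; as /t/ after other voiceless consonants; and as /d/ after other voiced sounds.
So -ed on *jog* is pronounced /d/.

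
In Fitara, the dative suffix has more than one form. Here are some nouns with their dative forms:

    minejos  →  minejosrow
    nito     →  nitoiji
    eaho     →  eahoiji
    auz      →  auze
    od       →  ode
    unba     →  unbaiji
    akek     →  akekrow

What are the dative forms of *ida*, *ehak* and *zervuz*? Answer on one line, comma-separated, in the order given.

Looking at the final sound of each stem: -row when the stem ends in a voiceless consonant (*minejos*, *akek*); -e when the stem ends in a voiced consonant (*auz*, *od*); -iji when the stem ends in a vowel (*nito*, *eaho*, *unba*).
*ida* — final sound /a/ (a vowel) → -iji → *idaiji*.
*ehak*: final sound = /k/, a voiceless consonant → -row → *ehakrow*.
The final sound of *zervuz* is /z/, which is a voiced consonant, so the suffix is -e, giving *zervuze*.

idaiji, ehakrow, zervuze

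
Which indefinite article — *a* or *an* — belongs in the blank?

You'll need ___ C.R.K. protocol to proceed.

a

The indefinite article is chosen by the initial *sound* of the following word, not its spelling.
The initialism *C.R.K.* is read letter by letter; the first letter, C, is pronounced /siː/, which begins with a consonant sound.
So the article is *a*: You'll need a C.R.K. protocol to proceed.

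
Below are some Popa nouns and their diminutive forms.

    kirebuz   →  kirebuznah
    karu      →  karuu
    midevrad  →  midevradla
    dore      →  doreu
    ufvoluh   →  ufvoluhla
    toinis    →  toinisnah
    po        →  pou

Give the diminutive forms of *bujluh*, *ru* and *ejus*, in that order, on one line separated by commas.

bujluhla, ruu, ejusnah

The pattern is sibilance of the final sound: -nah when the stem ends in a sibilant (*kirebuz*, *toinis*); -la when the stem ends in a non-sibilant consonant (*midevrad*, *ufvoluh*); -u when the stem ends in a vowel (*karu*, *dore*, *po*).
*bujluh* — final sound /h/ (a non-sibilant consonant) → -la → *bujluhla*.
Since the final sound of *ru* is /u/ (a vowel), it takes -u, giving *ruu*.
*ejus* — final sound /s/ (a sibilant) → -nah → *ejusnah*.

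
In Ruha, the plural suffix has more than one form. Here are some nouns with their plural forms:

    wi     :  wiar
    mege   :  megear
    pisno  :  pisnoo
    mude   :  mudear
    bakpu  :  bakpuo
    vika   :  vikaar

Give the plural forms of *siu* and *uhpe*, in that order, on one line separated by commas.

The suffix is conditioned by the last vowel: -o when the last vowel of the stem is a rounded vowel (*pisno*, *bakpu*); -ar when the last vowel of the stem is an unrounded vowel (*wi*, *mege*, *mude*, *vika*).
The last vowel of *siu* is /u/, which is a rounded vowel, so the suffix is -o, giving *siuo*.
Since the last vowel of *uhpe* is /e/ (an unrounded vowel), it takes -ar, giving *uhpear*.

siuo, uhpear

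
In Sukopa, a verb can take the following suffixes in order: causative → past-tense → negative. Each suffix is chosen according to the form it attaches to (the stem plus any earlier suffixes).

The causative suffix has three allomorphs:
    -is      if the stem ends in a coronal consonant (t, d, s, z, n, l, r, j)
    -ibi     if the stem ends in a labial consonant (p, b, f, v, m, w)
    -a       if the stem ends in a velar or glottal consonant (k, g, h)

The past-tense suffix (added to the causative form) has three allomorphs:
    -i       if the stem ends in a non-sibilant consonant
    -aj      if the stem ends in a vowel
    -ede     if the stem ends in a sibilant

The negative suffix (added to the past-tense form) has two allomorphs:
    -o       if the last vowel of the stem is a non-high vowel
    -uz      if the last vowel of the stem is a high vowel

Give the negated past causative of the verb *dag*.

dagaajo

*dag*: final consonant = /g/, velar/glottal → -a → *daga*.
The final sound of the causative form *daga* is /a/, which is a vowel, so the past-tense suffix is -aj, giving *dagaaj*.
The last vowel of the past-tense form *dagaaj* is /a/, which is a non-high vowel, so the negative suffix is -o, giving *dagaajo*.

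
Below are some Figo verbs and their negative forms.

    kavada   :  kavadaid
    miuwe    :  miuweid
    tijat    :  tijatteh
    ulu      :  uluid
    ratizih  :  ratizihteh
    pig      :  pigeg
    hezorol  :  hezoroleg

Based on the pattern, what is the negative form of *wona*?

wonaid

The suffix is conditioned by the final sound: -teh when the stem ends in a voiceless consonant (*tijat*, *ratizih*); -eg when the stem ends in a voiced consonant (*pig*, *hezorol*); -id when the stem ends in a vowel (*kavada*, *miuwe*, *ulu*).
*wona*: final sound = /a/, a vowel → -id → *wonaid*.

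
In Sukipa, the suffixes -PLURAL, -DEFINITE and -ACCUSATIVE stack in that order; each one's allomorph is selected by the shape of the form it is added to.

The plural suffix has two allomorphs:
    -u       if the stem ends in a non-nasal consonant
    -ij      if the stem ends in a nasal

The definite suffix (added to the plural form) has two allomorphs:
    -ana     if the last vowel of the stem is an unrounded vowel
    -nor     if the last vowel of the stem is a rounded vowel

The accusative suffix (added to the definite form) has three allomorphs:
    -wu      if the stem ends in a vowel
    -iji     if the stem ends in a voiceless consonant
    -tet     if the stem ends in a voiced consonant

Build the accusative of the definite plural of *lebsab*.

lebsabunortet

The final consonant of *lebsab* is /b/, which is non-nasal, so the plural suffix is -u, giving *lebsabu*.
Since the last vowel of the plural form *lebsabu* is /u/ (a rounded vowel), it takes -nor, giving *lebsabunor*.
The definite form *lebsabunor*: final sound = /r/, a voiced consonant → -tet → *lebsabunortet*.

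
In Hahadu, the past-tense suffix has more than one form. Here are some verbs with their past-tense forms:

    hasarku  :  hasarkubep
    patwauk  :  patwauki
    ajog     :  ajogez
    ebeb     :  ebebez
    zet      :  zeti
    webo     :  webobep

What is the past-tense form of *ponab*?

The pattern is voicing of the final sound: -i when the stem ends in a voiceless consonant (*patwauk*, *zet*); -ez when the stem ends in a voiced consonant (*ajog*, *ebeb*); -bep when the stem ends in a vowel (*hasarku*, *webo*).
*ponab*: final sound = /b/, a voiced consonant → -ez → *ponabez*.

ponabez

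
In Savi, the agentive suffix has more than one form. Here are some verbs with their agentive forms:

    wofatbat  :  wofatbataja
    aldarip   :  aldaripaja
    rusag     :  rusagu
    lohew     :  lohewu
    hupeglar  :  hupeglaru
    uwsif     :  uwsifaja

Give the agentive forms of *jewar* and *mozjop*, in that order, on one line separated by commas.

The pattern is voicing of the final consonant: -aja when the stem ends in a voiceless consonant (*wofatbat*, *aldarip*, *uwsif*); -u when the stem ends in a voiced consonant (*rusag*, *lohew*, *hupeglar*).
The final consonant of *jewar* is /r/, which is voiced, so the suffix is -u, giving *jewaru*.
*mozjop* — final consonant /p/ (voiceless) → -aja → *mozjopaja*.

jewaru, mozjopaja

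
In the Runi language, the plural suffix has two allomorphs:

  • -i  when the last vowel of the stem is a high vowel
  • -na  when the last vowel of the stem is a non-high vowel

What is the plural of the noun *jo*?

jona

The last vowel of *jo* is /o/, which is a non-high vowel, so the suffix is -na, giving *jona*.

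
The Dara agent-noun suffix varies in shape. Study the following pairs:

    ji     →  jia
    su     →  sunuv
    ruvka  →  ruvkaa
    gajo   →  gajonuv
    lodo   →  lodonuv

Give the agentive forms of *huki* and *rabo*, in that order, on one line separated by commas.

hukia, rabonuv

The suffix is conditioned by the last vowel: -nuv when the last vowel of the stem is a rounded vowel (*su*, *gajo*, *lodo*); -a when the last vowel of the stem is an unrounded vowel (*ji*, *ruvka*).
Since the last vowel of *huki* is /i/ (an unrounded vowel), it takes -a, giving *hukia*.
*rabo* — last vowel /o/ (a rounded vowel) → -nuv → *rabonuv*.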